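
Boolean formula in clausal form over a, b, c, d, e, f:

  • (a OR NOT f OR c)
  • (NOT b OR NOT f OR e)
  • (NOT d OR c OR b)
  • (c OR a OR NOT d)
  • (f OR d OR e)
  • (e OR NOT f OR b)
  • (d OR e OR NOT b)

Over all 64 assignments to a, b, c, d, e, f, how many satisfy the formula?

29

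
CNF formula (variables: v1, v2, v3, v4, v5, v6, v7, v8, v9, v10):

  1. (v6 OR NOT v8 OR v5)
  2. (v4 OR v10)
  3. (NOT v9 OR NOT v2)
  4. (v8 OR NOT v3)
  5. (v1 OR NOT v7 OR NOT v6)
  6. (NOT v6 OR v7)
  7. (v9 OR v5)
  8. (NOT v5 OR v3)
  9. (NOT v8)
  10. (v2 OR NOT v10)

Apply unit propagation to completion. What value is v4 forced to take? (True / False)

True

Unit clause (NOT v8) sets v8 = False.
(NOT v3 OR v8): since v8 = False, the clause reduces to (NOT v3). v3 = False.
In (NOT v5 OR v3), v3 is now false; NOT v5 must hold, so v5 = False.
From (v9 OR v5) and v5 = False: v9 = True.
From (NOT v2 OR NOT v9) and v9 = True: v2 = False.
In (v2 OR NOT v10), v2 is now false; NOT v10 must hold, so v10 = False.
(v4 OR v10): since v10 = False, the clause reduces to (v4). v4 = True.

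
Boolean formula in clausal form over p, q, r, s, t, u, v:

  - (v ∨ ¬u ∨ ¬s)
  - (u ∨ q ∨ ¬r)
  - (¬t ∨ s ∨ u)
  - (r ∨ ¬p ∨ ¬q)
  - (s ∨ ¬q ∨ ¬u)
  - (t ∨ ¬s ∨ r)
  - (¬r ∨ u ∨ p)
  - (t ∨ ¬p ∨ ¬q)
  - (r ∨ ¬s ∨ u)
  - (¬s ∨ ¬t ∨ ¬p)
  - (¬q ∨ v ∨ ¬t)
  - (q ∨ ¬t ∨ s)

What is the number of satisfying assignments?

21

Case analysis on s and q:
  s=1, q=1: remaining (p,r,t,u,v) ∈ {(0,0,1,1,1); (0,1,0,1,1); (0,1,1,1,1)} — 3.
  s=1, q=0: remaining (p,r,t,u,v) ∈ {(0,0,1,1,1); (0,1,0,1,1); (0,1,1,1,1); (1,1,0,1,1)} — 4.
  s=0, q=1: remaining (p,r,t,u,v) ∈ {(0,0,0,0,0); (0,0,0,0,1)} — 2.
  s=0, q=0: p, v free; 3 ways for (r,t,u) × 2^2 = 12.
Total: 3 + 4 + 2 + 12 = 21.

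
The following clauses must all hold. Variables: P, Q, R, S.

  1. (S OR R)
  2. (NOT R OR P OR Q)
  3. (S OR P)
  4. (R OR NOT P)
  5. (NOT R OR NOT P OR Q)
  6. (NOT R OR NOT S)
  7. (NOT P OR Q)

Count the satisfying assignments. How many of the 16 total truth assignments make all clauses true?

Satisfying assignments:
  P=0 Q=0 R=0 S=1
  P=0 Q=1 R=0 S=1
  P=1 Q=1 R=1 S=0
Count: 3.

3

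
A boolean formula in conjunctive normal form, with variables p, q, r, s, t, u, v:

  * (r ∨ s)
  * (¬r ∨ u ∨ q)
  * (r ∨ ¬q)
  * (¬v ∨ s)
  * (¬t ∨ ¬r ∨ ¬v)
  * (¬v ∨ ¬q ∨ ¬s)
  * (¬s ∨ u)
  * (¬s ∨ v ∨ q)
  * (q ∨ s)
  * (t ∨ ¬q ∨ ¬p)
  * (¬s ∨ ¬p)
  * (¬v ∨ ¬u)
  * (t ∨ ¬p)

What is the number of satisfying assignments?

8

Split on s, then q.
  s=1, q=1: remaining (p,r,t,u,v) ∈ {(0,1,0,1,0); (0,1,1,1,0)} — 2.
  s=1, q=0: a clause becomes empty — 0.
  s=0, q=1: u free; 3 ways for (p,r,t,v) × 2^1 = 6.
  s=0, q=0: a clause becomes empty — 0.
Total: 2 + 0 + 6 + 0 = 8.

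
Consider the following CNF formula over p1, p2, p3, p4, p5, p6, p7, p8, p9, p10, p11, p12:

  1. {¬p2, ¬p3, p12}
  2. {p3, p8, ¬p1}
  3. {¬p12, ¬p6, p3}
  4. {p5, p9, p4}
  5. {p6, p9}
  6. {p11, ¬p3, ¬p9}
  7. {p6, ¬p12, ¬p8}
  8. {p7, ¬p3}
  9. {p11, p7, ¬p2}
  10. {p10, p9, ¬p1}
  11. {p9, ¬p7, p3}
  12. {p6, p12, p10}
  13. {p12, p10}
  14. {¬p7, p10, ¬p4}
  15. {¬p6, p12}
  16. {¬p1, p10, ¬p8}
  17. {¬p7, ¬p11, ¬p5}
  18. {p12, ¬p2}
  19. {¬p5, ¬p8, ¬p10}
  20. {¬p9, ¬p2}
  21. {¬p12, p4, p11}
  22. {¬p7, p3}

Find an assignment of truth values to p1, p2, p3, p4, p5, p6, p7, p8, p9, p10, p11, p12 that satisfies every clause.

Pure literal: p1 appears only negated; assign p1 = False.
Branch on p2: take p2 = True.
  then p12 is forced to True.
  then p9 is forced to False.
  then p6 is forced to True.
  then p3 is forced to True.
  then p7 is forced to True.
Set p4 = True and propagate.
  then p10 is forced to True.
Set p5 = False and propagate.
p8, p11 are now unconstrained; take p8 = True, p11 = True.
Every clause has at least one true literal under this assignment.

p1 = False, p2 = True, p3 = True, p4 = True, p5 = False, p6 = True, p7 = True, p8 = True, p9 = False, p10 = True, p11 = True, p12 = True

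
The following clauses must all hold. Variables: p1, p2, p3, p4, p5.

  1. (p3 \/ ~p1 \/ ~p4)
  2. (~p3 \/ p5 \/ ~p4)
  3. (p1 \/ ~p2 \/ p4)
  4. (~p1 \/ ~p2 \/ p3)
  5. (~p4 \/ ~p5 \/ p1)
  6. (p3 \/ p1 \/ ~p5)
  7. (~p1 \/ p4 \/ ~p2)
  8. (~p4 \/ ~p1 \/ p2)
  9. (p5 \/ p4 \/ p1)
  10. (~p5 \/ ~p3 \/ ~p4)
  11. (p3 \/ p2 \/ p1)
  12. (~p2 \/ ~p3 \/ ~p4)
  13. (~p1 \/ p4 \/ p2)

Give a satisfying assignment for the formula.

p1 = False  p2 = True  p3 = False  p4 = True  p5 = False

Check each clause:
  1. (~p4 \/ ~p1 \/ p3) — ~p1 is true.
  2. (~p3 \/ ~p4 \/ p5) — ~p3 is true.
  3. (~p2 \/ p4 \/ p1) — p4 is true.
  4. (~p1 \/ p3 \/ ~p2) — ~p1 is true.
  5. (~p4 \/ ~p5 \/ p1) — ~p5 is true.
  6. (~p5 \/ p1 \/ p3) — ~p5 is true.
  7. (p4 \/ ~p2 \/ ~p1) — p4 is true.
  8. (~p1 \/ p2 \/ ~p4) — p2 is true.
  9. (p5 \/ p4 \/ p1) — p4 is true.
  10. (~p4 \/ ~p3 \/ ~p5) — ~p5 is true.
  11. (p2 \/ p1 \/ p3) — p2 is true.
  12. (~p4 \/ ~p3 \/ ~p2) — ~p3 is true.
  13. (p2 \/ ~p1 \/ p4) — p2 is true.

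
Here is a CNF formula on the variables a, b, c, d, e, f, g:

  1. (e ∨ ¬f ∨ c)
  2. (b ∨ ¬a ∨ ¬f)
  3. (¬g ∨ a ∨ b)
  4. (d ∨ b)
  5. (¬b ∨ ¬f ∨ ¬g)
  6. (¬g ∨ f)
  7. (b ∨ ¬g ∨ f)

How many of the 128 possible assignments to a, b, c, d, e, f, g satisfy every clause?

39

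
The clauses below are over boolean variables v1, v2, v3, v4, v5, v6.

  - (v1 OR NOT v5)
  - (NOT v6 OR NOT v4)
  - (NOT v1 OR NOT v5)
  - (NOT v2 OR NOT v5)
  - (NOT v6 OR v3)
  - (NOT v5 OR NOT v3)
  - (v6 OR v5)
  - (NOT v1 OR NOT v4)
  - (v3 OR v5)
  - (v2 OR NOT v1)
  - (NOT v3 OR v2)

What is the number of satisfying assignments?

Satisfying assignments:
  v1=0 v2=1 v3=1 v4=0 v5=0 v6=1
  v1=1 v2=1 v3=1 v4=0 v5=0 v6=1
Count: 2.

2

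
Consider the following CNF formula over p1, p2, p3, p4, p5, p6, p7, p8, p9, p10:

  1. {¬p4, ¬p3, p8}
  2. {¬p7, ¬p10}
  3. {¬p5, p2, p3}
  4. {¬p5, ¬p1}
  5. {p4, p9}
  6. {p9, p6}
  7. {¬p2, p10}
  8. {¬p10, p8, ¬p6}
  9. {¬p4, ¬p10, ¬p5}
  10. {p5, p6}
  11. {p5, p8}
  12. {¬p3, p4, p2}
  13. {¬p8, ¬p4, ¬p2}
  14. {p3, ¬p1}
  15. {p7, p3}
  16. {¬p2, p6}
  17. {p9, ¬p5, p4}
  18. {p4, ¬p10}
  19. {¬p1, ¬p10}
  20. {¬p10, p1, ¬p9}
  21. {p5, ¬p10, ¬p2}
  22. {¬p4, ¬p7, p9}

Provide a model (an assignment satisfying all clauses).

p1=False, p2=False, p3=True, p4=True, p5=True, p6=True, p7=False, p8=True, p9=True, p10=False

Check each clause:
  1. {¬p4, p8, ¬p3} — p8 is true.
  2. {¬p7, ¬p10} — ¬p7 is true.
  3. {p2, ¬p5, p3} — p3 is true.
  4. {¬p1, ¬p5} — ¬p1 is true.
  5. {p4, p9} — p9 is true.
  6. {p9, p6} — p9 is true.
  7. {¬p2, p10} — ¬p2 is true.
  8. {¬p10, ¬p6, p8} — p8 is true.
  9. {¬p10, ¬p5, ¬p4} — ¬p10 is true.
  10. {p6, p5} — p5 is true.
  11. {p8, p5} — p8 is true.
  12. {p4, ¬p3, p2} — p4 is true.
  13. {¬p8, ¬p2, ¬p4} — ¬p2 is true.
  14. {p3, ¬p1} — p3 is true.
  15. {p7, p3} — p3 is true.
  16. {¬p2, p6} — ¬p2 is true.
  17. {p4, p9, ¬p5} — p9 is true.
  18. {p4, ¬p10} — p4 is true.
  19. {¬p10, ¬p1} — ¬p10 is true.
  20. {¬p10, ¬p9, p1} — ¬p10 is true.
  21. {¬p2, p5, ¬p10} — p5 is true.
  22. {¬p7, p9, ¬p4} — p9 is true.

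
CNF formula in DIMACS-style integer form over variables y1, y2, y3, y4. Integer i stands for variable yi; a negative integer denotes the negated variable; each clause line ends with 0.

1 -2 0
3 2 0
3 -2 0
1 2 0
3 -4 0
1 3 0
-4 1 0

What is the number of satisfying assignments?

4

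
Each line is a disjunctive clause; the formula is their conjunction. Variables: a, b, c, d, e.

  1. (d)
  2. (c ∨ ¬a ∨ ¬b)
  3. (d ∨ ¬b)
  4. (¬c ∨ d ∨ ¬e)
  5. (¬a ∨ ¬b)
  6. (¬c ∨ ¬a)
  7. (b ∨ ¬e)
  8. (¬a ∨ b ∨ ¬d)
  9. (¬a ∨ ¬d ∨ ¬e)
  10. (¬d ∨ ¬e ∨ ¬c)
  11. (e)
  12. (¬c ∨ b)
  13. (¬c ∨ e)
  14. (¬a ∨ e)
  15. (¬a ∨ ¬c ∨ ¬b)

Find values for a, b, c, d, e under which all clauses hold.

(d) is a unit clause, so d = True.
Unit propagation: (e) forces e = True.
The clause (b) is unit: b must be True.
(¬a) is a unit clause, so a = False.
The clause (¬c) is unit: c must be False.

a=0  b=1  c=0  d=1  e=1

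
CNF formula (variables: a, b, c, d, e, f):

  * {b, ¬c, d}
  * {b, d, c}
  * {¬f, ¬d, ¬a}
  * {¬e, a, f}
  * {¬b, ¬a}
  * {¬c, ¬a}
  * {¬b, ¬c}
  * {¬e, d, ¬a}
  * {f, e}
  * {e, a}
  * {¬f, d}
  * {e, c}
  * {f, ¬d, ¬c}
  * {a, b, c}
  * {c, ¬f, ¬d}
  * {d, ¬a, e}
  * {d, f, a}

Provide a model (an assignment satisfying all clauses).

Branch on a: take a = False.
  then e is forced to True.
  then f is forced to True.
  then d is forced to True.
  then c is forced to True.
  then b is forced to False.

a = False  b = False  c = True  d = True  e = True  f = True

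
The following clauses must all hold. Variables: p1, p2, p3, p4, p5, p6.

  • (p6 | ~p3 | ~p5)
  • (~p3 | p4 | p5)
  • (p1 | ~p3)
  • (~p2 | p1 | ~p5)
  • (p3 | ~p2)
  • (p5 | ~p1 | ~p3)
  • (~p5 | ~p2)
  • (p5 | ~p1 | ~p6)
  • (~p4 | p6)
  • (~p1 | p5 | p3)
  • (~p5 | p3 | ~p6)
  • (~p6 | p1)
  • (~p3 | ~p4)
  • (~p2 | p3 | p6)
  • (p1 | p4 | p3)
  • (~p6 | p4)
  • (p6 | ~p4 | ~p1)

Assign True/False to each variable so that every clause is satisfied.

p1=T, p2=F, p3=F, p4=F, p5=T, p6=F

Check each clause:
  1. (~p5 | p6 | ~p3) — ~p3 is true.
  2. (p4 | p5 | ~p3) — ~p3 is true.
  3. (p1 | ~p3) — p1 is true.
  4. (p1 | ~p2 | ~p5) — p1 is true.
  5. (p3 | ~p2) — ~p2 is true.
  6. (p5 | ~p3 | ~p1) — p5 is true.
  7. (~p5 | ~p2) — ~p2 is true.
  8. (~p1 | ~p6 | p5) — ~p6 is true.
  9. (~p4 | p6) — ~p4 is true.
  10. (p5 | p3 | ~p1) — p5 is true.
  11. (~p6 | ~p5 | p3) — ~p6 is true.
  12. (~p6 | p1) — p1 is true.
  13. (~p3 | ~p4) — ~p4 is true.
  14. (p3 | p6 | ~p2) — ~p2 is true.
  15. (p4 | p3 | p1) — p1 is true.
  16. (p4 | ~p6) — ~p6 is true.
  17. (p6 | ~p1 | ~p4) — ~p4 is true.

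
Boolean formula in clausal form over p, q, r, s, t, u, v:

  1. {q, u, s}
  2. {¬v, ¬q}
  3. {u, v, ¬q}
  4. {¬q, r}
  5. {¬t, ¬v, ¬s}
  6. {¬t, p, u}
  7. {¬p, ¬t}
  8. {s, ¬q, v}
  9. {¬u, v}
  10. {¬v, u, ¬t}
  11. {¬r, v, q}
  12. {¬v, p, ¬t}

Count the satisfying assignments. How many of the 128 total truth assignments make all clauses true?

14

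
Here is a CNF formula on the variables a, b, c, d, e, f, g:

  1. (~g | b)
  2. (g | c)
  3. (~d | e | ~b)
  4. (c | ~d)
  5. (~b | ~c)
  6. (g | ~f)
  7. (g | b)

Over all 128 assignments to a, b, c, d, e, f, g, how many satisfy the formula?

Split on b, then g.
  b=T, g=T: forces c=F; d=F; a, e, f free → 2^3 = 8.
  b=T, g=F: a clause becomes empty — 0.
  b=F, g=T: a clause becomes empty — 0.
  b=F, g=F: a clause becomes empty — 0.
Total: 8 + 0 + 0 + 0 = 8.

8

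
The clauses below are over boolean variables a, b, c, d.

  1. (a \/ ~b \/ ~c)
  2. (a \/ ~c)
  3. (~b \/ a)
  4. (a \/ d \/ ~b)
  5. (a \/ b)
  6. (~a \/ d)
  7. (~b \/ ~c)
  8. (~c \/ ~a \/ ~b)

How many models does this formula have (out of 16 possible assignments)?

3

Satisfying assignments:
  a=T b=F c=F d=T
  a=T b=F c=T d=T
  a=T b=T c=F d=T
That's 3 in total.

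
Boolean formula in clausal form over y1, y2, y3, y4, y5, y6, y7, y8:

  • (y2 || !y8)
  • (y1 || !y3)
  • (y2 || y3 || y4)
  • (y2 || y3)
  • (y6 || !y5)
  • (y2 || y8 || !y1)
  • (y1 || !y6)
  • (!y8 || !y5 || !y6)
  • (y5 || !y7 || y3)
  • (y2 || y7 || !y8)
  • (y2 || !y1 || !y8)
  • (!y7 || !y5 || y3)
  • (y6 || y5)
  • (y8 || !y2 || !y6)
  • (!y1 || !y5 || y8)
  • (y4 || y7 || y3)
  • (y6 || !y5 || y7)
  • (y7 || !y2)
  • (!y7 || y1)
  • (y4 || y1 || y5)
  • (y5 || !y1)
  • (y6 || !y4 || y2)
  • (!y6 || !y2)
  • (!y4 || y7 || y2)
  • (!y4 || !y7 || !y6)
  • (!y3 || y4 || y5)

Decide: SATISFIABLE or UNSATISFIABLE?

UNSATISFIABLE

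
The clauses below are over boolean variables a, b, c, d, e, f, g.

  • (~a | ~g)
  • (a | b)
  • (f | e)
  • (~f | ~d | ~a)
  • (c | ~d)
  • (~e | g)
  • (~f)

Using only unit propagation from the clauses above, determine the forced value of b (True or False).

Unit clause (~f) sets f = False.
From (f | e) and f = False: e = True.
(~e | g) with e = True leaves only g, so g = True.
(~g | ~a) with g = True leaves only ~a, so a = False.
In (a | b), a is now false; b must hold, so b = True.

True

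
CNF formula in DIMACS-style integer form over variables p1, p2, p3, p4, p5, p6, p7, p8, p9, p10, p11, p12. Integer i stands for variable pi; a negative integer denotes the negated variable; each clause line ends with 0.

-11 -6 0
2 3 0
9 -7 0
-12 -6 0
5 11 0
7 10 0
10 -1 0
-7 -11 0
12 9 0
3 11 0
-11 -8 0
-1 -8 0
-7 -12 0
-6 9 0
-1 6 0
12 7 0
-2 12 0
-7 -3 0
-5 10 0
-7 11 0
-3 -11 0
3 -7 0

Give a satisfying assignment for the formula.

p1=F  p2=T  p3=T  p4=F  p5=T  p6=F  p7=F  p8=F  p9=F  p10=T  p11=F  p12=T

Check each clause:
  1. (~p11 | ~p6) — ~p6 is true.
  2. (p3 | p2) — p2 is true.
  3. (~p7 | p9) — ~p7 is true.
  4. (~p12 | ~p6) — ~p6 is true.
  5. (p5 | p11) — p5 is true.
  6. (p7 | p10) — p10 is true.
  7. (p10 | ~p1) — p10 is true.
  8. (~p11 | ~p7) — ~p7 is true.
  9. (p12 | p9) — p12 is true.
  10. (p11 | p3) — p3 is true.
  11. (~p8 | ~p11) — ~p8 is true.
  12. (~p8 | ~p1) — ~p8 is true.
  13. (~p7 | ~p12) — ~p7 is true.
  14. (~p6 | p9) — ~p6 is true.
  15. (p6 | ~p1) — ~p1 is true.
  16. (p12 | p7) — p12 is true.
  17. (~p2 | p12) — p12 is true.
  18. (~p3 | ~p7) — ~p7 is true.
  19. (p10 | ~p5) — p10 is true.
  20. (p11 | ~p7) — ~p7 is true.
  21. (~p3 | ~p11) — ~p11 is true.
  22. (~p7 | p3) — ~p7 is true.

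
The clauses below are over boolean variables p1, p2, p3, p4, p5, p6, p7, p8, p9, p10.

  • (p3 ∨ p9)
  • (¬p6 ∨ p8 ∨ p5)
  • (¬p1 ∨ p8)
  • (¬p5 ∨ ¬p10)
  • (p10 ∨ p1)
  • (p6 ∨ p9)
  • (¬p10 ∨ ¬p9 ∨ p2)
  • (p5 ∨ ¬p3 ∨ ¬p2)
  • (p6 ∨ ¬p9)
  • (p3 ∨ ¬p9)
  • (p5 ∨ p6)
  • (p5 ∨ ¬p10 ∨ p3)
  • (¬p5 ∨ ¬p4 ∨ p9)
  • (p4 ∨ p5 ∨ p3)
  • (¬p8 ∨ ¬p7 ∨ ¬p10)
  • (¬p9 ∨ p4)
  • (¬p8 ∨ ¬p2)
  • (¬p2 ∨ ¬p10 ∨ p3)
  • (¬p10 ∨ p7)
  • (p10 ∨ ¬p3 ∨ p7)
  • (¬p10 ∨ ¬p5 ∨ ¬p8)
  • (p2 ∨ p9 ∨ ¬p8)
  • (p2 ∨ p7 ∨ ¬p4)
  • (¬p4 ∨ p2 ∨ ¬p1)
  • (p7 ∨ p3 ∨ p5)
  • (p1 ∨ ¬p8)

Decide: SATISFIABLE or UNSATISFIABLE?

p5 = True:
  propagation gives p10=False, p1=True, p8=True, p2=False; an empty clause results — contradiction.
p5 = False:
  propagation gives p6=True, p8=True, p2=False, p9=True; an empty clause results — contradiction.
Every branch closes, so no satisfying assignment exists.

UNSATISFIABLE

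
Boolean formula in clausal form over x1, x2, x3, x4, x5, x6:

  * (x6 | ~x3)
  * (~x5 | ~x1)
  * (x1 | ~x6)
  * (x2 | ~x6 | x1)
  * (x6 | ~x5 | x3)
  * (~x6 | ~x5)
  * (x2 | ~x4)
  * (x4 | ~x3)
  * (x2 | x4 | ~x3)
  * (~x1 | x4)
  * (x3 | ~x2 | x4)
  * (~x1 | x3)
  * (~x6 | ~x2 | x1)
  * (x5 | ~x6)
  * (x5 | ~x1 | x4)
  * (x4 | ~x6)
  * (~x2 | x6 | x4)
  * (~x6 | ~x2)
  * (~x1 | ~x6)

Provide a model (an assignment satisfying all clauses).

x1 = 0  x2 = 1  x3 = 0  x4 = 1  x5 = 0  x6 = 0

Try x1 = False.
  then x6 is forced to False.
  then x3 is forced to False.
  then x5 is forced to False.
The remaining clauses are satisfied by x2 = True, x4 = True.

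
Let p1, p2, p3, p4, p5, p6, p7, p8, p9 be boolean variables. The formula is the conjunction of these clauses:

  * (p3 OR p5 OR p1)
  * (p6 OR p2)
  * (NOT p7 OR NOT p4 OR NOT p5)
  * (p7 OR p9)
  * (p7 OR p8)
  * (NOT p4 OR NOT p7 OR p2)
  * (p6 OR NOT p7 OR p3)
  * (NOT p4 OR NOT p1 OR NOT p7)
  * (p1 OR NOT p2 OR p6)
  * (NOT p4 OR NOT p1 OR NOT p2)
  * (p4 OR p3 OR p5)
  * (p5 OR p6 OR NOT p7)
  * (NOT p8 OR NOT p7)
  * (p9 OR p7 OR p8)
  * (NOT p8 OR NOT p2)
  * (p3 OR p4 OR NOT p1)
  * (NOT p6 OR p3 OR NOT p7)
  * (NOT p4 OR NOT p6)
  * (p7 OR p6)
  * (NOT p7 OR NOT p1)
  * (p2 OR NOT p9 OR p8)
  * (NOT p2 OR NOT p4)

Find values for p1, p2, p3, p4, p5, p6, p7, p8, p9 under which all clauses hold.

p1=T  p2=F  p3=T  p4=F  p5=T  p6=T  p7=F  p8=T  p9=T

Pure literal: p3 appears only positively; assign p3 = True.
Try p1 = True.
  then p7 is forced to False.
  then p9 is forced to True.
  then p8 is forced to True.
  then p2 is forced to False.
  then p6 is forced to True.
  then p4 is forced to False.
p5 is now unconstrained; take p5 = True.
Every clause has at least one true literal under this assignment.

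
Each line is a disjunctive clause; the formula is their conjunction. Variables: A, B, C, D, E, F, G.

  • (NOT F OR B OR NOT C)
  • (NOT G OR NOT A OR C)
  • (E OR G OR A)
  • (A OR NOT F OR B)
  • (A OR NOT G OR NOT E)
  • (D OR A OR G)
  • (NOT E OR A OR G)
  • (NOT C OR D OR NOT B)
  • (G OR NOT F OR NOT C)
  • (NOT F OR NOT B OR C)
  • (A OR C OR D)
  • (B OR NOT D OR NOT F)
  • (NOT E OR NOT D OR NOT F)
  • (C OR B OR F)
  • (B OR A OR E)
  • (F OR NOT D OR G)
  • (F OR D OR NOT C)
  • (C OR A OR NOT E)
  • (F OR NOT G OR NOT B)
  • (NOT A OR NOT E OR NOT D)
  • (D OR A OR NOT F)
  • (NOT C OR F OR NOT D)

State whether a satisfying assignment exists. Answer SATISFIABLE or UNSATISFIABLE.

Branch on A: take A = False.
Set B = True and propagate.
Set C = True and propagate.
  then D is forced to True.
  then F is forced to True.
  then G is forced to True.
  then E is forced to False.
Every clause has at least one true literal under this assignment.
So A = F, B = T, C = T, D = T, E = F, F = T, G = T is a satisfying assignment.

SATISFIABLE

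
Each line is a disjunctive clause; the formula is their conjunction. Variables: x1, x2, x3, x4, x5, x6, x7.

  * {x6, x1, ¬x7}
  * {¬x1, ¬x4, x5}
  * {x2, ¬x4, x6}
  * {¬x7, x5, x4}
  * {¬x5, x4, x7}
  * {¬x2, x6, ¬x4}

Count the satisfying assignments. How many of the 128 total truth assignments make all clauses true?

Case analysis on x4 and x5:
  x4=T, x5=T: forces x6=T; x1, x2, x3, x7 free → 2^4 = 16.
  x4=T, x5=F: forces x1=F; x6=T; x2, x3, x7 free → 2^3 = 8.
  x4=F, x5=T: x2, x3 free; 3 ways for (x1,x6,x7) × 2^2 = 12.
  x4=F, x5=F: forces x7=F; x1, x2, x3, x6 free → 2^4 = 16.
Total: 16 + 8 + 12 + 16 = 52.

52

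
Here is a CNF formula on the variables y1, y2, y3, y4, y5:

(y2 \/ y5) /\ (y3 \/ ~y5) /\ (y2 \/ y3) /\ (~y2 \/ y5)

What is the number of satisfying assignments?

8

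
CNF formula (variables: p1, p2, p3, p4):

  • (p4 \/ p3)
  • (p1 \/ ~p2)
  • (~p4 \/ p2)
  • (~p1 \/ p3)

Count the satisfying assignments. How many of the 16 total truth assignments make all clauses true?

4

The models are:
  p1=0 p2=0 p3=1 p4=0
  p1=1 p2=0 p3=1 p4=0
  p1=1 p2=1 p3=1 p4=0
  p1=1 p2=1 p3=1 p4=1
Count: 4.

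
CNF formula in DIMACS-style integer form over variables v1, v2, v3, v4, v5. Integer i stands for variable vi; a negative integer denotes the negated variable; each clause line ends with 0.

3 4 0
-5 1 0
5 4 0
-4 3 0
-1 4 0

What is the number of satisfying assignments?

The models are:
  v1=0 v2=0 v3=1 v4=1 v5=0
  v1=0 v2=1 v3=1 v4=1 v5=0
  v1=1 v2=0 v3=1 v4=1 v5=0
  v1=1 v2=0 v3=1 v4=1 v5=1
  v1=1 v2=1 v3=1 v4=1 v5=0
  v1=1 v2=1 v3=1 v4=1 v5=1
Count: 6.

6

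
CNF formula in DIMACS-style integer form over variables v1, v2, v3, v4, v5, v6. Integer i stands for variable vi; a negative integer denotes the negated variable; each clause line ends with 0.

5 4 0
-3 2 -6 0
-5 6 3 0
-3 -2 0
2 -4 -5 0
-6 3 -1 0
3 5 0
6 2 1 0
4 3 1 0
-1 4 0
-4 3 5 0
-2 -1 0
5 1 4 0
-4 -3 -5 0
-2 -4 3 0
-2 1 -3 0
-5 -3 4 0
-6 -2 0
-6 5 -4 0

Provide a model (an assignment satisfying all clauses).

Branch on v1: take v1 = True.
  then v4 is forced to True.
  then v2 is forced to False.
  then v5 is forced to False.
  then v3 is forced to True.
  then v6 is forced to False.

v1 = True, v2 = False, v3 = True, v4 = True, v5 = False, v6 = False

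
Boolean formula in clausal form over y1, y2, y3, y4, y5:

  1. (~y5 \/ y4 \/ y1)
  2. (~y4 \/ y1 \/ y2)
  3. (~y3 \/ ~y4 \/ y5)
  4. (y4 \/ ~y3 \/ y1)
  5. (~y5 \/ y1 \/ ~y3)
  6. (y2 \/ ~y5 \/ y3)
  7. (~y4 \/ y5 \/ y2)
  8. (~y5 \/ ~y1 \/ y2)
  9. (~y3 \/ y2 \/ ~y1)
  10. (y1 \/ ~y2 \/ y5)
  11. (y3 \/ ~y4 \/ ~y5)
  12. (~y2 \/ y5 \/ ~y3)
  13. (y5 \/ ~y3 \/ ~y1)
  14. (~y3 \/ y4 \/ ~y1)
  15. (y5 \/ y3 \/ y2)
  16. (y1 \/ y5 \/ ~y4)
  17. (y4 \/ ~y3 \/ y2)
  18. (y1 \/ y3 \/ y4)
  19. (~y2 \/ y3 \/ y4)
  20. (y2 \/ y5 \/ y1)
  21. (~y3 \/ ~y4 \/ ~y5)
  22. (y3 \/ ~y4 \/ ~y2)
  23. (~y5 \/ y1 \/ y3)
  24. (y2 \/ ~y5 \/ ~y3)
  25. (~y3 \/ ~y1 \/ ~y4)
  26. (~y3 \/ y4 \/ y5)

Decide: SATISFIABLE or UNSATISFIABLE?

UNSATISFIABLE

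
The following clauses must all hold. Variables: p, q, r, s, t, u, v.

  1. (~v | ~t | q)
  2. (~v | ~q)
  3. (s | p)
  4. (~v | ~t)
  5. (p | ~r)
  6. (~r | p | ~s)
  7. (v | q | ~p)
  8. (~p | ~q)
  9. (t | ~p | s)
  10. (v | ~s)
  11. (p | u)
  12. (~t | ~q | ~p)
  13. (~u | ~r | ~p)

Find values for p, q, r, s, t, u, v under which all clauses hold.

p=T  q=F  r=F  s=T  t=F  u=F  v=T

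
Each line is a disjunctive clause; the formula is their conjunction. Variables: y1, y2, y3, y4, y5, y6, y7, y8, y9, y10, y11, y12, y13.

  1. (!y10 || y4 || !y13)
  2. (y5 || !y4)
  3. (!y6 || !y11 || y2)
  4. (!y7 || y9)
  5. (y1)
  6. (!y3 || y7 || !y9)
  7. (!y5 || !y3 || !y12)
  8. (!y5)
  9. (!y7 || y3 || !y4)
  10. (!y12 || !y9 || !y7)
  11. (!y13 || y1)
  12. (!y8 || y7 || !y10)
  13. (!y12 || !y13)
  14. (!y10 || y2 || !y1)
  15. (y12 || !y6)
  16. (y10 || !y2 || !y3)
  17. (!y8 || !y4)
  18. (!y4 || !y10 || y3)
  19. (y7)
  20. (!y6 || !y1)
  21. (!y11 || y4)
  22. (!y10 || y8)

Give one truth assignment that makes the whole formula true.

y1 = T, y2 = T, y3 = F, y4 = F, y5 = F, y6 = F, y7 = T, y8 = T, y9 = T, y10 = F, y11 = F, y12 = F, y13 = T

The clause (y1) is unit: y1 must be True.
Unit propagation: (!y5) forces y5 = False.
(!y4) is a unit clause, so y4 = False.
Unit propagation: (y7) forces y7 = True.
(y9) is a unit clause, so y9 = True.
(!y12) is a unit clause, so y12 = False.
The clause (!y6) is unit: y6 must be False.
(!y11) is a unit clause, so y11 = False.
Pure literal: y3 appears only negated; assign y3 = False.
Pure literal: y8 appears only positively; assign y8 = True.
Try y2 = True.
Set y10 = False and propagate.
y13 is now unconstrained; take y13 = True.
Every clause has at least one true literal under this assignment.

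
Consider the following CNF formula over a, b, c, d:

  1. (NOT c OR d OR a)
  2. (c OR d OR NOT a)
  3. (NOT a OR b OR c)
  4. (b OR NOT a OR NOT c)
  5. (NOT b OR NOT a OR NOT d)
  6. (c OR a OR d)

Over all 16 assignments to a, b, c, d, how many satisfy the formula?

5

The models are:
  a=0 b=0 c=0 d=1
  a=0 b=0 c=1 d=1
  a=0 b=1 c=0 d=1
  a=0 b=1 c=1 d=1
  a=1 b=1 c=1 d=0
Count: 5.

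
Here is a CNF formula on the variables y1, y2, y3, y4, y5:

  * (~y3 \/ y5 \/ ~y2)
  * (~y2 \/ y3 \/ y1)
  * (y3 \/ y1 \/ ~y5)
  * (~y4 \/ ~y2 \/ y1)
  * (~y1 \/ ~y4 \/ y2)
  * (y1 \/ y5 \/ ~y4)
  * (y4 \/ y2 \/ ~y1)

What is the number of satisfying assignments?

11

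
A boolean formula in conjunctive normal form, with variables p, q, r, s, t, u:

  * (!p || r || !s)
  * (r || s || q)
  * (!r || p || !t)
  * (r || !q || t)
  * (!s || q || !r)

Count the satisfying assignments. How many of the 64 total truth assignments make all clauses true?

28

Split on r, then q.
  r=T, q=T: s, u free; 3 ways for (p,t) × 2^2 = 12.
  r=T, q=F: u free; 3 ways for (p,s,t) × 2^1 = 6.
  r=F, q=T: u free; 3 ways for (p,s,t) × 2^1 = 6.
  r=F, q=F: remaining (p,s,t,u) ∈ {(F,T,F,F); (F,T,F,T); (F,T,T,F); (F,T,T,T)} — 4.
Total: 12 + 6 + 6 + 4 = 28.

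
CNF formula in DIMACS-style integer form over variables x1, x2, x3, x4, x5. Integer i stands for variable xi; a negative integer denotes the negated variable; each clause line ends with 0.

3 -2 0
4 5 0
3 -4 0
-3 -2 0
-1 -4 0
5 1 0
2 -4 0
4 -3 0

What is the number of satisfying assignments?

2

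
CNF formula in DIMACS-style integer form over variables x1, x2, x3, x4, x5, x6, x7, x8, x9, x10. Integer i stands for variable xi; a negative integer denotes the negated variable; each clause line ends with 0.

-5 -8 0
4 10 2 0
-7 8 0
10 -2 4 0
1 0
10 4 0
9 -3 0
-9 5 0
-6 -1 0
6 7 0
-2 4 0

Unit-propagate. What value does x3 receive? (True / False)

(x1) stands alone — x1 = True.
In (~x1 | ~x6), ~x1 is now false; ~x6 must hold, so x6 = False.
From (x6 | x7) and x6 = False: x7 = True.
(~x7 | x8): since x7 = True, the clause reduces to (x8). x8 = True.
(~x8 | ~x5) with x8 = True leaves only ~x5, so x5 = False.
From (x5 | ~x9) and x5 = False: x9 = False.
(x9 | ~x3): since x9 = False, the clause reduces to (~x3). x3 = False.

False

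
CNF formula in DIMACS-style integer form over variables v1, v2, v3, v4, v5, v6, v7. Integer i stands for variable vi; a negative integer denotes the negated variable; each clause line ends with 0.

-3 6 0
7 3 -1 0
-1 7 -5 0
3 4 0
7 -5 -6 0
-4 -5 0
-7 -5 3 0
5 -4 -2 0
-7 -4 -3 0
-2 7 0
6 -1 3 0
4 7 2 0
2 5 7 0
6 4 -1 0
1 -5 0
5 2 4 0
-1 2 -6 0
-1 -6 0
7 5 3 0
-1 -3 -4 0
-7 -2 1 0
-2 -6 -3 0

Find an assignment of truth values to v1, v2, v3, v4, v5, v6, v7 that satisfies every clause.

v1=False, v2=False, v3=False, v4=True, v5=False, v6=True, v7=True

Set v1 = False and propagate.
  then v5 is forced to False.
Set v2 = False and propagate.
  then v7 is forced to True.
  then v4 is forced to True.
  then v3 is forced to False.
v6 is now unconstrained; take v6 = True.
Check each clause:
  1. (v6 \/ ~v3) — ~v3 is true.
  2. (v3 \/ ~v1 \/ v7) — ~v1 is true.
  3. (~v5 \/ v7 \/ ~v1) — ~v5 is true.
  4. (v3 \/ v4) — v4 is true.
  5. (v7 \/ ~v5 \/ ~v6) — ~v5 is true.
  6. (~v5 \/ ~v4) — ~v5 is true.
  7. (~v5 \/ v3 \/ ~v7) — ~v5 is true.
  8. (v5 \/ ~v4 \/ ~v2) — ~v2 is true.
  9. (~v7 \/ ~v3 \/ ~v4) — ~v3 is true.
  10. (v7 \/ ~v2) — ~v2 is true.
  11. (v6 \/ ~v1 \/ v3) — v6 is true.
  12. (v7 \/ v2 \/ v4) — v4 is true.
  13. (v2 \/ v5 \/ v7) — v7 is true.
  14. (v4 \/ ~v1 \/ v6) — v4 is true.
  15. (~v5 \/ v1) — ~v5 is true.
  16. (v4 \/ v5 \/ v2) — v4 is true.
  17. (~v1 \/ v2 \/ ~v6) — ~v1 is true.
  18. (~v6 \/ ~v1) — ~v1 is true.
  19. (v7 \/ v3 \/ v5) — v7 is true.
  20. (~v3 \/ ~v1 \/ ~v4) — ~v3 is true.
  21. (v1 \/ ~v7 \/ ~v2) — ~v2 is true.
  22. (~v2 \/ ~v6 \/ ~v3) — ~v3 is true.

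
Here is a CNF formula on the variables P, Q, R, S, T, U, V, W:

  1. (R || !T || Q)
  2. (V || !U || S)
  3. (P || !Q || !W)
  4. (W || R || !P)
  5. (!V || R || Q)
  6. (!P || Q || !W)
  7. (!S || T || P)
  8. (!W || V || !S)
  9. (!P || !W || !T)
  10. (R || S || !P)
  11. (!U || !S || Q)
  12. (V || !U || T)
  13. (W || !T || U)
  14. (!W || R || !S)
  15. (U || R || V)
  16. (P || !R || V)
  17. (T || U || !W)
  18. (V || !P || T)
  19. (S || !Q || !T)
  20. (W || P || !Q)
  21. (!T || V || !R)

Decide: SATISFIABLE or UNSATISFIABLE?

SATISFIABLE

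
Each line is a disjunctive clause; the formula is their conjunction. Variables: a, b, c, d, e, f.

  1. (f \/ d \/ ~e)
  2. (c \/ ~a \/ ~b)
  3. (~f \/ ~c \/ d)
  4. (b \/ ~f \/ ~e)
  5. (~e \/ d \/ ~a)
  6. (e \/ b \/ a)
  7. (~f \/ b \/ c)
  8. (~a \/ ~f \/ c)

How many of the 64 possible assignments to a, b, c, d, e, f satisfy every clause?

Split on f, then a.
  f=1, a=1: remaining (b,c,d,e) ∈ {(0,1,1,0); (1,1,1,0); (1,1,1,1)} — 3.
  f=1, a=0: e free; 3 ways for (b,c,d) × 2^1 = 6.
  f=0, a=1: 9 of the 16 assignments to (b,c,d,e) work.
  f=0, a=0: c free; 4 ways for (b,d,e) × 2^1 = 8.
Total: 3 + 6 + 9 + 8 = 26.

26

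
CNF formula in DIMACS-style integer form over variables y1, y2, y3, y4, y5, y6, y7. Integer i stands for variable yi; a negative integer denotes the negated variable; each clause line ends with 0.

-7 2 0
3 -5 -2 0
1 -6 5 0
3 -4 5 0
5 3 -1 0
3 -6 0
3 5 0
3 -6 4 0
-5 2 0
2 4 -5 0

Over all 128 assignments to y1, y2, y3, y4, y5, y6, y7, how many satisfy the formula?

34

Case analysis on y5 and y3:
  y5=1, y3=1: forces y2=1; y1, y4, y6, y7 free → 2^4 = 16.
  y5=1, y3=0: a clause becomes empty — 0.
  y5=0, y3=1: y4 free; 9 ways for (y1,y2,y6,y7) × 2^1 = 18.
  y5=0, y3=0: a clause becomes empty — 0.
Total: 16 + 0 + 18 + 0 = 34.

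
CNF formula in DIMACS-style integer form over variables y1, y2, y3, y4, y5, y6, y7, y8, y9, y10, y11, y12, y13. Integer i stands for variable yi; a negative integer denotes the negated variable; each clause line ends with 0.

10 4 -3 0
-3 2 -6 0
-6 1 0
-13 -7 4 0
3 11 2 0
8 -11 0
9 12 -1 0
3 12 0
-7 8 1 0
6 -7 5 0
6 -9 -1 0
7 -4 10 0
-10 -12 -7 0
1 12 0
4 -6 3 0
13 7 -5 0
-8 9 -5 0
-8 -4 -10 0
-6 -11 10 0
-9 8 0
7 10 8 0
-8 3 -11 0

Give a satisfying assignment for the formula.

y2 occurs only positively in the remaining clauses — set y2 = True.
Set y1 = False and propagate.
  then y6 is forced to False.
  then y12 is forced to True.
Branch on y3: take y3 = False.
The remaining clauses are satisfied by y4 = False, y5 = True, y7 = True, y8 = True, y9 = True, y10 = False, y11 = False, y13 = False.

y1 = F  y2 = T  y3 = F  y4 = F  y5 = T  y6 = F  y7 = T  y8 = T  y9 = T  y10 = F  y11 = F  y12 = T  y13 = F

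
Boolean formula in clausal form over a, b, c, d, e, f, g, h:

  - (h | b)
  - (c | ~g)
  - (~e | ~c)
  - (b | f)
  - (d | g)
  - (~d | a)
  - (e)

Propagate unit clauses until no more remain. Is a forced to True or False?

Unit clause (e) sets e = True.
From (~c | ~e) and e = True: c = False.
(c | ~g): since c = False, the clause reduces to (~g). g = False.
In (g | d), g is now false; d must hold, so d = True.
From (~d | a) and d = True: a = True.

True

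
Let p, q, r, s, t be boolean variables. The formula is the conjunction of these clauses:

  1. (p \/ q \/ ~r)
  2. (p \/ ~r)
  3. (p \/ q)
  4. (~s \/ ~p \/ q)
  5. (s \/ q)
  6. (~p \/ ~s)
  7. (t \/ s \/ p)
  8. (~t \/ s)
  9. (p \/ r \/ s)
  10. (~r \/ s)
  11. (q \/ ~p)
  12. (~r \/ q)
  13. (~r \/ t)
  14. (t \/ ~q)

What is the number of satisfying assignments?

1

The models are:
  p=F q=T r=F s=T t=T
Count: 1.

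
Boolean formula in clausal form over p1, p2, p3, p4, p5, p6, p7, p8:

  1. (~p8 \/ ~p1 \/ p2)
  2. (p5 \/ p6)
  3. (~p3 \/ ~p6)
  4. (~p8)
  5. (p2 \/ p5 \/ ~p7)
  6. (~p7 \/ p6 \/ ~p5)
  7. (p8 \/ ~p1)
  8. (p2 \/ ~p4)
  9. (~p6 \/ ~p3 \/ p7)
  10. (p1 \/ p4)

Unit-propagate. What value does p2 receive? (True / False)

True

(~p8) is a unit clause: p8 = False.
From (p8 \/ ~p1) and p8 = False: p1 = False.
From (p1 \/ p4) and p1 = False: p4 = True.
(p2 \/ ~p4) with p4 = True leaves only p2, so p2 = True.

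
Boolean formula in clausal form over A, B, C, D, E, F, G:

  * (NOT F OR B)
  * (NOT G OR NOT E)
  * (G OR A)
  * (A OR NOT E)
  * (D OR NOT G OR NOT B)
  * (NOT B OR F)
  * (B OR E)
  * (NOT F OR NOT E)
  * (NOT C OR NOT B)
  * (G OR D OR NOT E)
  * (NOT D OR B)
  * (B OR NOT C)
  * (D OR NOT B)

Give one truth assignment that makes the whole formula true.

Pure literal: C appears only negated; assign C = False.
Branch on A: take A = False.
  then G is forced to True.
  then E is forced to False.
  then B is forced to True.
  then D is forced to True.
  then F is forced to True.

A = False  B = True  C = False  D = True  E = False  F = True  G = True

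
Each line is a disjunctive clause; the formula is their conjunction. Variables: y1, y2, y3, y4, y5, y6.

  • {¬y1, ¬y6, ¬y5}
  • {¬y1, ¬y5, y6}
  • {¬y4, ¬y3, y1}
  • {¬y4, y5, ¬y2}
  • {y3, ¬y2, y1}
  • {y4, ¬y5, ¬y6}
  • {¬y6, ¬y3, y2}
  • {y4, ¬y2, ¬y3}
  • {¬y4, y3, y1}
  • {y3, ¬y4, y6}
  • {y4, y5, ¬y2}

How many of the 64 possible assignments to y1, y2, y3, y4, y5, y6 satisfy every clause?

10

Split on y4, then y3.
  y4=T, y3=T: remaining (y1,y2,y5,y6) ∈ {(T,F,F,F)} — 1.
  y4=T, y3=F: remaining (y1,y2,y5,y6) ∈ {(T,F,F,T)} — 1.
  y4=F, y3=T: remaining (y1,y2,y5,y6) ∈ {(F,F,F,F); (F,F,T,F); (T,F,F,F)} — 3.
  y4=F, y3=F: 5 of the 16 assignments to (y1,y2,y5,y6) work.
Total: 1 + 1 + 3 + 5 = 10.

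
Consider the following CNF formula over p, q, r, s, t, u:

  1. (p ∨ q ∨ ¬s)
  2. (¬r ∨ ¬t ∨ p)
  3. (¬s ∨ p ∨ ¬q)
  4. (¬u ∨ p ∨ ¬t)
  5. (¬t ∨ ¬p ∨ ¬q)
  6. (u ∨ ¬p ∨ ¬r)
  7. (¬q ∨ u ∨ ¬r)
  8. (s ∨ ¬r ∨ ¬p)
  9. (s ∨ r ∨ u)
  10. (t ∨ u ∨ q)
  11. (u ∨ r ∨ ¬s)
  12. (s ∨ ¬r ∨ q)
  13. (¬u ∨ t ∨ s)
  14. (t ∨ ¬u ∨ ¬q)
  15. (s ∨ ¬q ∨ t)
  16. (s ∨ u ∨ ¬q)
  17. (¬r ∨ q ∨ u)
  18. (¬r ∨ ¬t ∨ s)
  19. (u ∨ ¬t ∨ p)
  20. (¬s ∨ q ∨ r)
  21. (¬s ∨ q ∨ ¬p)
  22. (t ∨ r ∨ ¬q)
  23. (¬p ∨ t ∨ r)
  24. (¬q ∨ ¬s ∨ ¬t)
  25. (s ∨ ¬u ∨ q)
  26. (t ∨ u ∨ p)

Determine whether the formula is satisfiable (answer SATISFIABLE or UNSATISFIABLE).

UNSATISFIABLE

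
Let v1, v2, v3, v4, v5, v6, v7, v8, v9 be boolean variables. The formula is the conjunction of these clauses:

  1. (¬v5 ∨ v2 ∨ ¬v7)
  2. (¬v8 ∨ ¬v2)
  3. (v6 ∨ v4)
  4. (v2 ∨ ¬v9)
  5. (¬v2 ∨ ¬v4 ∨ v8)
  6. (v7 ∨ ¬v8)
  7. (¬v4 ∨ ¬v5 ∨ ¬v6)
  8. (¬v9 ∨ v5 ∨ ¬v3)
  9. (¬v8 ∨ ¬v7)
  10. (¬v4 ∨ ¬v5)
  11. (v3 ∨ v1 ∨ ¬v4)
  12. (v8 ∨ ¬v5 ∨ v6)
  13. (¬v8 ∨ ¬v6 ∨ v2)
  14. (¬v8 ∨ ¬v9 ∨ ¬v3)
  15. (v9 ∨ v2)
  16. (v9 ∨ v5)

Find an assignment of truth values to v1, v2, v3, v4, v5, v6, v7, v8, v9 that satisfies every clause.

v1=0  v2=1  v3=0  v4=0  v5=0  v6=1  v7=0  v8=0  v9=1

Set v1 = False and propagate.
Set v2 = True and propagate.
  then v8 is forced to False.
  then v4 is forced to False.
  then v6 is forced to True.
The remaining clauses are satisfied by v3 = False, v5 = False, v7 = False, v9 = True.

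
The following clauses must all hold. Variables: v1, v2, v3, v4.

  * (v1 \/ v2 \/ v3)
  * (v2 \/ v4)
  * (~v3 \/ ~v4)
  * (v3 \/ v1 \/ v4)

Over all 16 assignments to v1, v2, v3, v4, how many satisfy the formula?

6

Satisfying assignments:
  v1=F v2=T v3=F v4=T
  v1=F v2=T v3=T v4=F
  v1=T v2=F v3=F v4=T
  v1=T v2=T v3=F v4=F
  v1=T v2=T v3=F v4=T
  v1=T v2=T v3=T v4=F
That's 6 in total.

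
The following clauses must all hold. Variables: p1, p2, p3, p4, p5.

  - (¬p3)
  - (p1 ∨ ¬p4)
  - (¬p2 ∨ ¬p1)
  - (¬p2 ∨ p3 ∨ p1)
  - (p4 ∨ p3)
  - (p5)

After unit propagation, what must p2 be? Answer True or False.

(¬p3) stands alone — p3 = False.
(p3 ∨ p4): since p3 = False, the clause reduces to (p4). p4 = True.
(¬p4 ∨ p1) with p4 = True leaves only p1, so p1 = True.
From (¬p1 ∨ ¬p2) and p1 = True: p2 = False.

False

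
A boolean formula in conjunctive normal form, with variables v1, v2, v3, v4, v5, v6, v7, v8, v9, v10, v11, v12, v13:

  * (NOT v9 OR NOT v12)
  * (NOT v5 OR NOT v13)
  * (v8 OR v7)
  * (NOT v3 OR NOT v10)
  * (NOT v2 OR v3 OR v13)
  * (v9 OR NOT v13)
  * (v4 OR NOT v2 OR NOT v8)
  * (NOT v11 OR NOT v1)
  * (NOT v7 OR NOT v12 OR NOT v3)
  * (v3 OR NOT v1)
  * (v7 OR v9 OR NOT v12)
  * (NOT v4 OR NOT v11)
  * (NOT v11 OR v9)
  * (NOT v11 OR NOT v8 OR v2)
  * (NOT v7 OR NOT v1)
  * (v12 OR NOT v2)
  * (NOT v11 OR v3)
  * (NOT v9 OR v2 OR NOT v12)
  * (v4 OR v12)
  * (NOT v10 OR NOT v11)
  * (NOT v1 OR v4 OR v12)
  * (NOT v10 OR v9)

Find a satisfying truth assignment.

v1=False, v2=False, v3=False, v4=True, v5=False, v6=True, v7=True, v8=True, v9=False, v10=False, v11=False, v12=True, v13=False

Pure literal: v1 appears only negated; assign v1 = False.
v5 occurs only negated in the remaining clauses — set v5 = False.
Branch on v2: take v2 = False.
Set v3 = False and propagate.
  then v11 is forced to False.
Try v4 = True.
The remaining clauses are satisfied by v6 = True, v7 = True, v8 = True, v9 = False, v10 = False, v12 = True, v13 = False.
Check each clause:
  1. (NOT v12 OR NOT v9) — NOT v9 is true.
  2. (NOT v5 OR NOT v13) — NOT v5 is true.
  3. (v8 OR v7) — v8 is true.
  4. (NOT v10 OR NOT v3) — NOT v3 is true.
  5. (NOT v2 OR v13 OR v3) — NOT v2 is true.
  6. (NOT v13 OR v9) — NOT v13 is true.
  7. (NOT v2 OR v4 OR NOT v8) — v4 is true.
  8. (NOT v11 OR NOT v1) — NOT v11 is true.
  9. (NOT v3 OR NOT v12 OR NOT v7) — NOT v3 is true.
  10. (NOT v1 OR v3) — NOT v1 is true.
  11. (v7 OR NOT v12 OR v9) — v7 is true.
  12. (NOT v11 OR NOT v4) — NOT v11 is true.
  13. (v9 OR NOT v11) — NOT v11 is true.
  14. (v2 OR NOT v8 OR NOT v11) — NOT v11 is true.
  15. (NOT v7 OR NOT v1) — NOT v1 is true.
  16. (v12 OR NOT v2) — v12 is true.
  17. (NOT v11 OR v3) — NOT v11 is true.
  18. (v2 OR NOT v12 OR NOT v9) — NOT v9 is true.
  19. (v4 OR v12) — v12 is true.
  20. (NOT v10 OR NOT v11) — NOT v11 is true.
  21. (v12 OR NOT v1 OR v4) — v12 is true.
  22. (NOT v10 OR v9) — NOT v10 is true.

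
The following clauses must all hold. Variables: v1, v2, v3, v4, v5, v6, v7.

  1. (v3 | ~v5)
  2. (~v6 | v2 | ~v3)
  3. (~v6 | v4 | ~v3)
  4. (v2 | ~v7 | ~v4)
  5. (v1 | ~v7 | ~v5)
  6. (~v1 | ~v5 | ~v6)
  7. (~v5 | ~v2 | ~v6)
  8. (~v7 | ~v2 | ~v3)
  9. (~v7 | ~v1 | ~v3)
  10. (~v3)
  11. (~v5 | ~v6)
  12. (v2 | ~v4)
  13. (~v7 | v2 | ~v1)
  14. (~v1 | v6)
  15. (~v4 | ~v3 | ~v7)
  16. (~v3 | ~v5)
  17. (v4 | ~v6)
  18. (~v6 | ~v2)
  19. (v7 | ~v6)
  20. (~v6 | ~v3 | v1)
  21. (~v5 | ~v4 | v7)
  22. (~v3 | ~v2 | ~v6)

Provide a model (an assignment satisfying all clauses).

The clause (~v3) is unit: v3 must be False.
(~v5) is a unit clause, so v5 = False.
v1 occurs only negated in the remaining clauses — set v1 = False.
Set v2 = True and propagate.
  then v6 is forced to False.
v4, v7 are now unconstrained; take v4 = False, v7 = False.

v1=False, v2=True, v3=False, v4=False, v5=False, v6=False, v7=False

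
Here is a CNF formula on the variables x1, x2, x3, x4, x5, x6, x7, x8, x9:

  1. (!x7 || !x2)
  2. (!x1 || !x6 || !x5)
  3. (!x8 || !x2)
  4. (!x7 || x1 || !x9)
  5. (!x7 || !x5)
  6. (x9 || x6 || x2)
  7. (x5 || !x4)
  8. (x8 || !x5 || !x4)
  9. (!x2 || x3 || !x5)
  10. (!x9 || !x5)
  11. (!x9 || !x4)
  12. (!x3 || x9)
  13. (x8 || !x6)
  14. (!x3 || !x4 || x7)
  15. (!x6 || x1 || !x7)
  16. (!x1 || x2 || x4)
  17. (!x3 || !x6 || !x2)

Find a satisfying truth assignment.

Set x1 = True and propagate.
Try x2 = True.
  then x7 is forced to False.
  then x8 is forced to False.
  then x6 is forced to False.
The remaining clauses are satisfied by x3 = True, x4 = False, x5 = False, x9 = True.

x1 = True, x2 = True, x3 = True, x4 = False, x5 = False, x6 = False, x7 = False, x8 = False, x9 = True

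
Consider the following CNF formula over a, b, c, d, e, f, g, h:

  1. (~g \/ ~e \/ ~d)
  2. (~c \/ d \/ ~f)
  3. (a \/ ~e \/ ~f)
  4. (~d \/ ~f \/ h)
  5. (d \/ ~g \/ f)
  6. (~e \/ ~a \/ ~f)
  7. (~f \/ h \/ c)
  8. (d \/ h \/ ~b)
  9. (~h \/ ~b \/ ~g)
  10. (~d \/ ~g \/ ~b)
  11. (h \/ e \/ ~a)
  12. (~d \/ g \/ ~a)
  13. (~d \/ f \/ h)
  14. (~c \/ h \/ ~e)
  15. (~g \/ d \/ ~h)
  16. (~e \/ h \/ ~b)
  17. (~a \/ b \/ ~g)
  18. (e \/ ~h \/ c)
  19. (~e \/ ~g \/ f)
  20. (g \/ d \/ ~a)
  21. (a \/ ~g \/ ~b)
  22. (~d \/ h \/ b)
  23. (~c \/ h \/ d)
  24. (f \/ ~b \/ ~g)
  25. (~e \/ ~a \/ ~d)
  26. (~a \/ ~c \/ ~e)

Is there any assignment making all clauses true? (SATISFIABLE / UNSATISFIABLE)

Branch on a: take a = False.
For the remaining variables, b = False, c = True, d = True, e = False, f = True, g = False, h = True works.
Every clause has at least one true literal under this assignment.
So a=F, b=F, c=T, d=T, e=F, f=T, g=F, h=T is a satisfying assignment.

SATISFIABLE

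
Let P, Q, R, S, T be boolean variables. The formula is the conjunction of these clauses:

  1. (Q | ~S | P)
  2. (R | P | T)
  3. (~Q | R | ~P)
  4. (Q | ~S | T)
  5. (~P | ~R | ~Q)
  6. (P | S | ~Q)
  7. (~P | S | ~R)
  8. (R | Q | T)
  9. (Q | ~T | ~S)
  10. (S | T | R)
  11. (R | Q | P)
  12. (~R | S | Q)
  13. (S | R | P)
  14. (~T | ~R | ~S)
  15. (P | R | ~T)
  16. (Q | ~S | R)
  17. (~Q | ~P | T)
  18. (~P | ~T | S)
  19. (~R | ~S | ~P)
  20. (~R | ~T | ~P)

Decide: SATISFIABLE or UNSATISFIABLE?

SATISFIABLE

Set P = False and propagate.
The remaining clauses are satisfied by Q = True, R = True, S = True, T = False.
So P=False  Q=True  R=True  S=True  T=False is a satisfying assignment.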